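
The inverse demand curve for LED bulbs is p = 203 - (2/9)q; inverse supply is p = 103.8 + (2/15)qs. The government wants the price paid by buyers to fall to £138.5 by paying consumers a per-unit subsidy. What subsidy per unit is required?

Required subsidy s = £4 per unit

At a buyer price of 138.5, quantity demanded is 913.5 − 4.5·138.5 = 290.25.
Sellers supply 290.25 only when they receive ps = 103.8 + (2/15)·290.25 = 142.5.
s = ps − pb = 142.5 − 138.5 = 4.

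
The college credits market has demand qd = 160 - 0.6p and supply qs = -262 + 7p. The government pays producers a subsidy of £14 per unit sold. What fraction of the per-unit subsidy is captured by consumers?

Consumer share = 35/38

Pre-subsidy: 160 - 0.6p = -262 + 7p gives p* = 1055/19, q* = 2407/19.
With the subsidy, sellers receive ps = pb + 14 for each unit, where pb is the price buyers pay.
Supply in terms of pb becomes qs = -262 + 7(pb + 14) = -164 + 7pb. Setting this equal to demand: 160 - 0.6pb = -164 + 7pb, so pb = 810/19.
Sellers receive ps = 810/19 + 14 = 1076/19; q' = 160 − 0.6·(810/19) = 2554/19.
Buyers' price falls by p* − pb = 1055/19 − 810/19 = 245/19; sellers' price rises by ps − p* = 1076/19 − 1055/19 = 21/19.
So consumers capture (245/19)/14 = 35/38 of each unit of subsidy.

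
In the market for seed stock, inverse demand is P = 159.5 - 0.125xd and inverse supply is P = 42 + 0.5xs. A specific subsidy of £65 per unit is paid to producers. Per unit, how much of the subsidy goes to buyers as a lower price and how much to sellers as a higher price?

Pre-subsidy: 159.5 - 0.125x = 42 + 0.5x gives x* = 188 and P* = 136.
With the subsidy, sellers receive Ps = Pb + 65 for each unit, where Pb is the price buyers pay.
On the curves, Pb = 159.5 - 0.125x and Ps = 42 + 0.5x; the wedge Ps − Pb = 65 gives 42 + 0.5x − (159.5 - 0.125x) = 65, so x' = 292.
Then Pb = 159.5 − 0.125·292 = 123 and Ps = 42 + 0.5·292 = 188.
Buyers' price falls by P* − Pb = 136 − 123 = 13; sellers' price rises by Ps − P* = 188 − 136 = 52.

Buyers gain £13 per unit; sellers gain £52 per unit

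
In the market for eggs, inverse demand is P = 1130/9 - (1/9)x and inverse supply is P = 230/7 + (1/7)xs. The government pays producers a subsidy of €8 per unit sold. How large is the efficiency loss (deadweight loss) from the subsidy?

Pre-subsidy: 1130/9 - (1/9)x = 230/7 + (1/7)x gives x* = 365 and P* = 85.
With the subsidy, sellers receive Ps = Pb + 8 for each unit, where Pb is the price buyers pay.
On the curves, Pb = 1130/9 - (1/9)x and Ps = 230/7 + (1/7)x; the wedge Ps − Pb = 8 gives 230/7 + (1/7)x − (1130/9 - (1/9)x) = 8, so x' = 396.5.
Then Pb = 1130/9 − (1/9)·396.5 = 81.5 and Ps = 230/7 + (1/7)·396.5 = 89.5.
The subsidy expands output by 396.5 − 365 = 31.5 past the efficient level; on those units the gap between marginal cost and willingness to pay runs from 0 up to 8.
DWL = ½ × 8 × 31.5 = 126.

Deadweight loss = €126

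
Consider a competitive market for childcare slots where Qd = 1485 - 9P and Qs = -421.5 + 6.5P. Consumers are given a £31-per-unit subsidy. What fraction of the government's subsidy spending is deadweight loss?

DWL / government spending = 13/110

Pre-subsidy: 1485 - 9P = -421.5 + 6.5P gives P* = 123, Q* = 378.
With the rebate, buyers effectively pay Pb = Ps − 31, where Ps is the price sellers receive.
Demand in terms of Ps becomes Qd = 1485 − 9(Ps − 31) = 1764 - 9Ps. Setting this equal to supply: 1764 - 9Ps = -421.5 + 6.5Ps, so Ps = 141.
Buyers pay Pb = 141 − 31 = 110; Q' = -421.5 + 6.5·141 = 495.
ΔCS = ½(378 + 495)(123 − 110) = 5674.5; ΔPS = ½(378 + 495)(141 − 123) = 7857.
Government spending = 31 × 495 = 15345.
DWL = ½ × 31 × (495 − 378) = 1813.5; fraction = 1813.5 / 15345 = 13/110.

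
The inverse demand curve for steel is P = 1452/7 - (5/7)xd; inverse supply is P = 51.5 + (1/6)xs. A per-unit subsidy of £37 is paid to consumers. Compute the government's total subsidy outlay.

Pre-subsidy: 1452/7 - (5/7)x = 51.5 + (1/6)x gives x* = 177 and P* = 81.
With the rebate, buyers effectively pay Pb = Ps − 37, where Ps is the price sellers receive.
On the curves, Pb = 1452/7 - (5/7)x and Ps = 51.5 + (1/6)x; the wedge Ps − Pb = 37 gives 51.5 + (1/6)x − (1452/7 - (5/7)x) = 37, so x' = 219.
Then Pb = 1452/7 − (5/7)·219 = 51 and Ps = 51.5 + (1/6)·219 = 88.
Government outlay = subsidy × quantity = 37 × 219 = 8103.

Government cost = £8103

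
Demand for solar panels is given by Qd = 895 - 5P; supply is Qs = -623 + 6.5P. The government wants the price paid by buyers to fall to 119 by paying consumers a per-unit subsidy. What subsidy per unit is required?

At a buyer price of 119, quantity demanded is 895 − 5·119 = 300.
Sellers supply 300 only when they receive Ps with -623 + 6.5·Ps = 300, i.e. Ps = 142.
s = Ps − Pb = 142 − 119 = 23.

Required subsidy s = 23 per unit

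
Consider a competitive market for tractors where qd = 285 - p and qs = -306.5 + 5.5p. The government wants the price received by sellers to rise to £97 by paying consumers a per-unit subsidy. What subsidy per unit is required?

Required subsidy s = £39 per unit

At a seller price of 97, quantity supplied is -306.5 + 5.5·97 = 227.
Buyers absorb 227 only when they pay pb with 285 − 1·pb = 227, i.e. pb = 58.
s = ps − pb = 97 − 58 = 39.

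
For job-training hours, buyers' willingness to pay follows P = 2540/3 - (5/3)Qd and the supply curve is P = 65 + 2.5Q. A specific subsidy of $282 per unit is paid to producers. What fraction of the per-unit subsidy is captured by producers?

Producer share = 0.6

Pre-subsidy: 2540/3 - (5/3)Q = 65 + 2.5Q gives Q* = 187.6 and P* = 534.
With the subsidy, sellers receive Ps = Pb + 282 for each unit, where Pb is the price buyers pay.
On the curves, Pb = 2540/3 - (5/3)Q and Ps = 65 + 2.5Q; the wedge Ps − Pb = 282 gives 65 + 2.5Q − (2540/3 - (5/3)Q) = 282, so Q' = 255.28.
Then Pb = 2540/3 − (5/3)·255.28 = 421.2 and Ps = 65 + 2.5·255.28 = 703.2.
Buyers' price falls by P* − Pb = 534 − 421.2 = 112.8; sellers' price rises by Ps − P* = 703.2 − 534 = 169.2.
So producers capture 169.2/282 = 0.6 of each unit of subsidy.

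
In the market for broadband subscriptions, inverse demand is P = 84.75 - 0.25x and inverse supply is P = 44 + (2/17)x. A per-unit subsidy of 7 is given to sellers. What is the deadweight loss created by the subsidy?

Pre-subsidy: 84.75 - 0.25x = 44 + (2/17)x gives x* = 110.84 and P* = 57.04.
With the subsidy, sellers receive Ps = Pb + 7 for each unit, where Pb is the price buyers pay.
On the curves, Pb = 84.75 - 0.25x and Ps = 44 + (2/17)x; the wedge Ps − Pb = 7 gives 44 + (2/17)x − (84.75 - 0.25x) = 7, so x' = 129.88.
Then Pb = 84.75 − 0.25·129.88 = 52.28 and Ps = 44 + (2/17)·129.88 = 59.28.
The subsidy expands output by 129.88 − 110.84 = 19.04 past the efficient level; on those units the gap between marginal cost and willingness to pay runs from 0 up to 7.
DWL = ½ × 7 × 19.04 = 66.64.

Deadweight loss = 66.64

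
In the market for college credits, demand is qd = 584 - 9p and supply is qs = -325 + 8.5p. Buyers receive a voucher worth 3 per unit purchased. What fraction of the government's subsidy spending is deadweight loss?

Pre-subsidy: 584 - 9p = -325 + 8.5p gives p* = 1818/35, q* = 4078/35.
With the rebate, buyers effectively pay pb = ps − 3, where ps is the price sellers receive.
Demand in terms of ps becomes qd = 584 − 9(ps − 3) = 611 - 9ps. Setting this equal to supply: 611 - 9ps = -325 + 8.5ps, so ps = 1872/35.
Buyers pay pb = 1872/35 − 3 = 1767/35; q' = -325 + 8.5·(1872/35) = 4537/35.
ΔCS = ½(4078/35 + 4537/35)(1818/35 − 1767/35) = 87873/490; ΔPS = ½(4078/35 + 4537/35)(1872/35 − 1818/35) = 46521/245.
Government spending = 3 × 4537/35 = 13611/35.
DWL = ½ × 3 × (4537/35 − 4078/35) = 1377/70; fraction = (1377/70) / (13611/35) = 459/9074.

DWL / government spending = 459/9074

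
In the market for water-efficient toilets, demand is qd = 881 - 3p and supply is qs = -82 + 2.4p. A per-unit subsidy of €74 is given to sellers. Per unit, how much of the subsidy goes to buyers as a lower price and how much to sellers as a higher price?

Pre-subsidy: 881 - 3p = -82 + 2.4p gives p* = 535/3, q* = 346.
With the subsidy, sellers receive ps = pb + 74 for each unit, where pb is the price buyers pay.
Supply in terms of pb becomes qs = -82 + 2.4(pb + 74) = 95.6 + 2.4pb. Setting this equal to demand: 881 - 3pb = 95.6 + 2.4pb, so pb = 1309/9.
Sellers receive ps = 1309/9 + 74 = 1975/9; q' = 881 − 3·(1309/9) = 1334/3.
Buyers' price falls by p* − pb = 535/3 − 1309/9 = 296/9; sellers' price rises by ps − p* = 1975/9 − 535/3 = 370/9.

Buyers gain 296/9 per unit; sellers gain 370/9 per unit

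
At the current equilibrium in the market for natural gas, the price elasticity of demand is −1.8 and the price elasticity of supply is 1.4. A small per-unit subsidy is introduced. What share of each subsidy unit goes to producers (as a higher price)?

For a small subsidy around the equilibrium, the benefit split depends on the relative slopes, which at a point are proportional to the elasticities.
Buyer share = εs/(εs + |εd|) = 1.4/(1.4 + 1.8) = 0.4375; seller share = |εd|/(εs + |εd|) = 0.5625.
So producers capture 0.5625 of the subsidy.

Producer share = 0.5625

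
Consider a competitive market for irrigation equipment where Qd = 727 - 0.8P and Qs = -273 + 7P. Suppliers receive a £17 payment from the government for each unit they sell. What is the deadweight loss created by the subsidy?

Pre-subsidy: 727 - 0.8P = -273 + 7P gives P* = 5000/39, Q* = 24353/39.
With the subsidy, sellers receive Ps = Pb + 17 for each unit, where Pb is the price buyers pay.
Supply in terms of Pb becomes Qs = -273 + 7(Pb + 17) = -154 + 7Pb. Setting this equal to demand: 727 - 0.8Pb = -154 + 7Pb, so Pb = 4405/39.
Sellers receive Ps = 4405/39 + 17 = 5068/39; Q' = 727 − 0.8·(4405/39) = 24829/39.
The subsidy expands output by 24829/39 − 24353/39 = 476/39 past the efficient level; on those units the gap between marginal cost and willingness to pay runs from 0 up to 17.
DWL = ½ × 17 × 476/39 = 4046/39.

Deadweight loss = 4046/39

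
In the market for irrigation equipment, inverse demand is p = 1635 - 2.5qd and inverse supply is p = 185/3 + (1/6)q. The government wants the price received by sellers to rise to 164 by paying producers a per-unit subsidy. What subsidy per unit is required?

Required subsidy s = 64 per unit

At a seller price of 164, quantity supplied is -370 + 6·164 = 614.
Buyers absorb 614 only when they pay pb = 1635 − 2.5·614 = 100.
s = ps − pb = 164 − 100 = 64.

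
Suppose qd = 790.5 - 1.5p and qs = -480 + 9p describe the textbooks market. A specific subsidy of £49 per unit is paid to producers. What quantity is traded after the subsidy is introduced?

q' = 672

Pre-subsidy: 790.5 - 1.5p = -480 + 9p gives p* = 121, q* = 609.
With the subsidy, sellers receive ps = pb + 49 for each unit, where pb is the price buyers pay.
Supply in terms of pb becomes qs = -480 + 9(pb + 49) = -39 + 9pb. Setting this equal to demand: 790.5 - 1.5pb = -39 + 9pb, so pb = 79.
Sellers receive ps = 79 + 49 = 128; q' = 790.5 − 1.5·79 = 672.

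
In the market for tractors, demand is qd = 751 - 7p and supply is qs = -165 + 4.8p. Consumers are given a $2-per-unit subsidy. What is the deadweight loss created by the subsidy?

Deadweight loss = 336/59

Pre-subsidy: 751 - 7p = -165 + 4.8p gives p* = 4580/59, q* = 12249/59.
With the rebate, buyers effectively pay pb = ps − 2, where ps is the price sellers receive.
Demand in terms of ps becomes qd = 751 − 7(ps − 2) = 765 - 7ps. Setting this equal to supply: 765 - 7ps = -165 + 4.8ps, so ps = 4650/59.
Buyers pay pb = 4650/59 − 2 = 4532/59; q' = -165 + 4.8·(4650/59) = 12585/59.
The subsidy expands output by 12585/59 − 12249/59 = 336/59 past the efficient level; on those units the gap between marginal cost and willingness to pay runs from 0 up to 2.
DWL = ½ × 2 × 336/59 = 336/59.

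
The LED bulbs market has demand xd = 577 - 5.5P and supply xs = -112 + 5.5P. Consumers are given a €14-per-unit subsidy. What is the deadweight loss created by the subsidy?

Deadweight loss = €269.5

Pre-subsidy: 577 - 5.5P = -112 + 5.5P gives P* = 689/11, x* = 232.5.
With the rebate, buyers effectively pay Pb = Ps − 14, where Ps is the price sellers receive.
Demand in terms of Ps becomes xd = 577 − 5.5(Ps − 14) = 654 - 5.5Ps. Setting this equal to supply: 654 - 5.5Ps = -112 + 5.5Ps, so Ps = 766/11.
Buyers pay Pb = 766/11 − 14 = 612/11; x' = -112 + 5.5·(766/11) = 271.
The subsidy expands output by 271 − 232.5 = 38.5 past the efficient level; on those units the gap between marginal cost and willingness to pay runs from 0 up to 14.
DWL = ½ × 14 × 38.5 = 269.5.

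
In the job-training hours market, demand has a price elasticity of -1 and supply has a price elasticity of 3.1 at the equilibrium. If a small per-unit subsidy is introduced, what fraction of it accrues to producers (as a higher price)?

Producer share = 10/41

For a small subsidy around the equilibrium, the benefit split depends on the relative slopes, which at a point are proportional to the elasticities.
Buyer share = εs/(εs + |εd|) = 3.1/(3.1 + 1) = 31/41; seller share = |εd|/(εs + |εd|) = 10/41.
So producers capture 10/41 of the subsidy.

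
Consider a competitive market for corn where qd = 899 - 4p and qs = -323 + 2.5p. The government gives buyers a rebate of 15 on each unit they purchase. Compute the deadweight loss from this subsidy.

Deadweight loss = 2250/13

Pre-subsidy: 899 - 4p = -323 + 2.5p gives p* = 188, q* = 147.
With the rebate, buyers effectively pay pb = ps − 15, where ps is the price sellers receive.
Demand in terms of ps becomes qd = 899 − 4(ps − 15) = 959 - 4ps. Setting this equal to supply: 959 - 4ps = -323 + 2.5ps, so ps = 2564/13.
Buyers pay pb = 2564/13 − 15 = 2369/13; q' = -323 + 2.5·(2564/13) = 2211/13.
The subsidy expands output by 2211/13 − 147 = 300/13 past the efficient level; on those units the gap between marginal cost and willingness to pay runs from 0 up to 15.
DWL = ½ × 15 × 300/13 = 2250/13.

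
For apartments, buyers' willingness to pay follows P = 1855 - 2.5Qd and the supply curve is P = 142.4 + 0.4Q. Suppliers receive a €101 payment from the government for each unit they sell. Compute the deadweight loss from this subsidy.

Pre-subsidy: 1855 - 2.5Q = 142.4 + 0.4Q gives Q* = 17126/29 and P* = 10980/29.
With the subsidy, sellers receive Ps = Pb + 101 for each unit, where Pb is the price buyers pay.
On the curves, Pb = 1855 - 2.5Q and Ps = 142.4 + 0.4Q; the wedge Ps − Pb = 101 gives 142.4 + 0.4Q − (1855 - 2.5Q) = 101, so Q' = 18136/29.
Then Pb = 1855 − 2.5·(18136/29) = 8455/29 and Ps = 142.4 + 0.4·(18136/29) = 11384/29.
The subsidy expands output by 18136/29 − 17126/29 = 1010/29 past the efficient level; on those units the gap between marginal cost and willingness to pay runs from 0 up to 101.
DWL = ½ × 101 × 1010/29 = 51005/29.

Deadweight loss = 51005/29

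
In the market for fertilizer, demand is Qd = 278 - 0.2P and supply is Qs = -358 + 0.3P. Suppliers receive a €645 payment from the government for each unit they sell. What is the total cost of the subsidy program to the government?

Government cost = €65145

Pre-subsidy: 278 - 0.2P = -358 + 0.3P gives P* = 1272, Q* = 23.6.
With the subsidy, sellers receive Ps = Pb + 645 for each unit, where Pb is the price buyers pay.
Supply in terms of Pb becomes Qs = -358 + 0.3(Pb + 645) = -164.5 + 0.3Pb. Setting this equal to demand: 278 - 0.2Pb = -164.5 + 0.3Pb, so Pb = 885.
Sellers receive Ps = 885 + 645 = 1530; Q' = 278 − 0.2·885 = 101.
Government outlay = subsidy × quantity = 645 × 101 = 65145.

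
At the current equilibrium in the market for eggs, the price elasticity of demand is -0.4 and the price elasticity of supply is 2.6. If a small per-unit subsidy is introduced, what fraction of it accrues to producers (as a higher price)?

For a small subsidy around the equilibrium, the benefit split depends on the relative slopes, which at a point are proportional to the elasticities.
Buyer share = εs/(εs + |εd|) = 2.6/(2.6 + 0.4) = 13/15; seller share = |εd|/(εs + |εd|) = 2/15.
So producers capture 2/15 of the subsidy.

Producer share = 2/15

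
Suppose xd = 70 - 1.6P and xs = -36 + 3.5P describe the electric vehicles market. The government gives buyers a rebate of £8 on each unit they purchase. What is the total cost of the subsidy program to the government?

Government cost = 6192/17

Pre-subsidy: 70 - 1.6P = -36 + 3.5P gives P* = 1060/51, x* = 1874/51.
With the rebate, buyers effectively pay Pb = Ps − 8, where Ps is the price sellers receive.
Demand in terms of Ps becomes xd = 70 − 1.6(Ps − 8) = 82.8 - 1.6Ps. Setting this equal to supply: 82.8 - 1.6Ps = -36 + 3.5Ps, so Ps = 396/17.
Buyers pay Pb = 396/17 − 8 = 260/17; x' = -36 + 3.5·(396/17) = 774/17.
Government outlay = subsidy × quantity = 8 × 774/17 = 6192/17.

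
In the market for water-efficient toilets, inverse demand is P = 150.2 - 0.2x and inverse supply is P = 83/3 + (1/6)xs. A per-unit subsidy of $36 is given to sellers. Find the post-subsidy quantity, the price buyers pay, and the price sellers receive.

Pre-subsidy: 150.2 - 0.2x = 83/3 + (1/6)x gives x* = 3676/11 and P* = 917/11.
With the subsidy, sellers receive Ps = Pb + 36 for each unit, where Pb is the price buyers pay.
On the curves, Pb = 150.2 - 0.2x and Ps = 83/3 + (1/6)x; the wedge Ps − Pb = 36 gives 83/3 + (1/6)x − (150.2 - 0.2x) = 36, so x' = 4756/11.
Then Pb = 150.2 − 0.2·(4756/11) = 701/11 and Ps = 83/3 + (1/6)·(4756/11) = 1097/11.

x' = 4756/11; buyers pay 701/11; sellers receive 1097/11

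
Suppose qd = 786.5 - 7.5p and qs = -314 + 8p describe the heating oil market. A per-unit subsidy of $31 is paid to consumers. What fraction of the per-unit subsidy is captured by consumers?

Consumer share = 16/31

Pre-subsidy: 786.5 - 7.5p = -314 + 8p gives p* = 71, q* = 254.
With the rebate, buyers effectively pay pb = ps − 31, where ps is the price sellers receive.
Demand in terms of ps becomes qd = 786.5 − 7.5(ps − 31) = 1019 - 7.5ps. Setting this equal to supply: 1019 - 7.5ps = -314 + 8ps, so ps = 86.
Buyers pay pb = 86 − 31 = 55; q' = -314 + 8·86 = 374.
Buyers' price falls by p* − pb = 71 − 55 = 16; sellers' price rises by ps − p* = 86 − 71 = 15.
So consumers capture 16/31 = 16/31 of each unit of subsidy.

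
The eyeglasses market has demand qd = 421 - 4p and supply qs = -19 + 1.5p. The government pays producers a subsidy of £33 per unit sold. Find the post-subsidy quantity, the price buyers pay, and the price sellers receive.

q' = 137; buyers pay £71; sellers receive £104

Pre-subsidy: 421 - 4p = -19 + 1.5p gives p* = 80, q* = 101.
With the subsidy, sellers receive ps = pb + 33 for each unit, where pb is the price buyers pay.
Supply in terms of pb becomes qs = -19 + 1.5(pb + 33) = 30.5 + 1.5pb. Setting this equal to demand: 421 - 4pb = 30.5 + 1.5pb, so pb = 71.
Sellers receive ps = 71 + 33 = 104; q' = 421 − 4·71 = 137.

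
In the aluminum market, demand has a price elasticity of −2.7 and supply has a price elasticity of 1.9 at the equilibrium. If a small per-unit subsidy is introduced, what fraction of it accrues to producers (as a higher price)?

For a small subsidy around the equilibrium, the benefit split depends on the relative slopes, which at a point are proportional to the elasticities.
Buyer share = εs/(εs + |εd|) = 1.9/(1.9 + 2.7) = 19/46; seller share = |εd|/(εs + |εd|) = 27/46.
So producers capture 27/46 of the subsidy.

Producer share = 27/46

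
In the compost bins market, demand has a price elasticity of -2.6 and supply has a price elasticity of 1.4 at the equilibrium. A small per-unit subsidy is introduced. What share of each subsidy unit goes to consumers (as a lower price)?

For a small subsidy around the equilibrium, the benefit split depends on the relative slopes, which at a point are proportional to the elasticities.
Buyer share = εs/(εs + |εd|) = 1.4/(1.4 + 2.6) = 0.35; seller share = |εd|/(εs + |εd|) = 0.65.

Consumer share = 0.35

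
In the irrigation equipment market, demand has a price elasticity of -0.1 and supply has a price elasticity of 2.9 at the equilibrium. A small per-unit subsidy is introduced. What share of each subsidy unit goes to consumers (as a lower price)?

Consumer share = 29/30

For a small subsidy around the equilibrium, the benefit split depends on the relative slopes, which at a point are proportional to the elasticities.
Buyer share = εs/(εs + |εd|) = 2.9/(2.9 + 0.1) = 29/30; seller share = |εd|/(εs + |εd|) = 1/30.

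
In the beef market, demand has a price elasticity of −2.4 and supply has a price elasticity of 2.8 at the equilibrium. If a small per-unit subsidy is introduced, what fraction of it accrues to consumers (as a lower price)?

Consumer share = 7/13

For a small subsidy around the equilibrium, the benefit split depends on the relative slopes, which at a point are proportional to the elasticities.
Buyer share = εs/(εs + |εd|) = 2.8/(2.8 + 2.4) = 7/13; seller share = |εd|/(εs + |εd|) = 6/13.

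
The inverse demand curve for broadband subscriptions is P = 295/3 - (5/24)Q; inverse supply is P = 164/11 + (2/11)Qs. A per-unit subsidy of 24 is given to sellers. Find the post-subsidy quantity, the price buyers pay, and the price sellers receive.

Pre-subsidy: 295/3 - (5/24)Q = 164/11 + (2/11)Q gives Q* = 22024/103 and P* = 5540/103.
With the subsidy, sellers receive Ps = Pb + 24 for each unit, where Pb is the price buyers pay.
On the curves, Pb = 295/3 - (5/24)Q and Ps = 164/11 + (2/11)Q; the wedge Ps − Pb = 24 gives 164/11 + (2/11)Q − (295/3 - (5/24)Q) = 24, so Q' = 28360/103.
Then Pb = 295/3 − (5/24)·(28360/103) = 4220/103 and Ps = 164/11 + (2/11)·(28360/103) = 6692/103.

Q' = 28360/103; buyers pay 4220/103; sellers receive 6692/103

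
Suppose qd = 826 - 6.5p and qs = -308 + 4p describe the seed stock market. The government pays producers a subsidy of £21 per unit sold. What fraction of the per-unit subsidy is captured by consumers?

Consumer share = 8/21

Pre-subsidy: 826 - 6.5p = -308 + 4p gives p* = 108, q* = 124.
With the subsidy, sellers receive ps = pb + 21 for each unit, where pb is the price buyers pay.
Supply in terms of pb becomes qs = -308 + 4(pb + 21) = -224 + 4pb. Setting this equal to demand: 826 - 6.5pb = -224 + 4pb, so pb = 100.
Sellers receive ps = 100 + 21 = 121; q' = 826 − 6.5·100 = 176.
Buyers' price falls by p* − pb = 108 − 100 = 8; sellers' price rises by ps − p* = 121 − 108 = 13.
So consumers capture 8/21 = 8/21 of each unit of subsidy.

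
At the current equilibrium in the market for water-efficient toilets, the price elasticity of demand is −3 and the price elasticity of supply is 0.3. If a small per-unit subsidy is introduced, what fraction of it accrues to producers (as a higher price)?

For a small subsidy around the equilibrium, the benefit split depends on the relative slopes, which at a point are proportional to the elasticities.
Buyer share = εs/(εs + |εd|) = 0.3/(0.3 + 3) = 1/11; seller share = |εd|/(εs + |εd|) = 10/11.
So producers capture 10/11 of the subsidy.

Producer share = 10/11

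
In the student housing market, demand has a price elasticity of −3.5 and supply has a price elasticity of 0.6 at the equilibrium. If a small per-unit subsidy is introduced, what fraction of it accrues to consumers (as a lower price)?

Consumer share = 6/41

For a small subsidy around the equilibrium, the benefit split depends on the relative slopes, which at a point are proportional to the elasticities.
Buyer share = εs/(εs + |εd|) = 0.6/(0.6 + 3.5) = 6/41; seller share = |εd|/(εs + |εd|) = 35/41.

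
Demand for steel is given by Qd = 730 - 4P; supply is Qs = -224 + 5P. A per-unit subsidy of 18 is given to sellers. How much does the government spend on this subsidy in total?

Pre-subsidy: 730 - 4P = -224 + 5P gives P* = 106, Q* = 306.
With the subsidy, sellers receive Ps = Pb + 18 for each unit, where Pb is the price buyers pay.
Supply in terms of Pb becomes Qs = -224 + 5(Pb + 18) = -134 + 5Pb. Setting this equal to demand: 730 - 4Pb = -134 + 5Pb, so Pb = 96.
Sellers receive Ps = 96 + 18 = 114; Q' = 730 − 4·96 = 346.
Government outlay = subsidy × quantity = 18 × 346 = 6228.

Government cost = 6228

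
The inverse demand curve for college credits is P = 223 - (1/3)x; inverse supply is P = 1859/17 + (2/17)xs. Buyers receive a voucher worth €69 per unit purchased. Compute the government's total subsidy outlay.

Government cost = €27945

Pre-subsidy: 223 - (1/3)x = 1859/17 + (2/17)x gives x* = 252 and P* = 139.
With the rebate, buyers effectively pay Pb = Ps − 69, where Ps is the price sellers receive.
On the curves, Pb = 223 - (1/3)x and Ps = 1859/17 + (2/17)x; the wedge Ps − Pb = 69 gives 1859/17 + (2/17)x − (223 - (1/3)x) = 69, so x' = 405.
Then Pb = 223 − (1/3)·405 = 88 and Ps = 1859/17 + (2/17)·405 = 157.
Government outlay = subsidy × quantity = 69 × 405 = 27945.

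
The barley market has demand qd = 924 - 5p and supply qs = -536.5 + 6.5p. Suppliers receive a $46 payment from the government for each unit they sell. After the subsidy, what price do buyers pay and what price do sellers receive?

Buyers pay $101; sellers receive $147

Pre-subsidy: 924 - 5p = -536.5 + 6.5p gives p* = 127, q* = 289.
With the subsidy, sellers receive ps = pb + 46 for each unit, where pb is the price buyers pay.
Supply in terms of pb becomes qs = -536.5 + 6.5(pb + 46) = -237.5 + 6.5pb. Setting this equal to demand: 924 - 5pb = -237.5 + 6.5pb, so pb = 101.
Sellers receive ps = 101 + 46 = 147; q' = 924 − 5·101 = 419.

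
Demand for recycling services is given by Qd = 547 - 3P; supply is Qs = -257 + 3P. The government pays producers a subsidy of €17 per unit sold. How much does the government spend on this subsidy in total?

Government cost = €2898.5

Pre-subsidy: 547 - 3P = -257 + 3P gives P* = 134, Q* = 145.
With the subsidy, sellers receive Ps = Pb + 17 for each unit, where Pb is the price buyers pay.
Supply in terms of Pb becomes Qs = -257 + 3(Pb + 17) = -206 + 3Pb. Setting this equal to demand: 547 - 3Pb = -206 + 3Pb, so Pb = 125.5.
Sellers receive Ps = 125.5 + 17 = 142.5; Q' = 547 − 3·125.5 = 170.5.
Government outlay = subsidy × quantity = 17 × 170.5 = 2898.5.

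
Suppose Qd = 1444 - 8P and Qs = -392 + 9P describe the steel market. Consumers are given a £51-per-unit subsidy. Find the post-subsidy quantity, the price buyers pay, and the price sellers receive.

Q' = 796; buyers pay £81; sellers receive £132

Pre-subsidy: 1444 - 8P = -392 + 9P gives P* = 108, Q* = 580.
With the rebate, buyers effectively pay Pb = Ps − 51, where Ps is the price sellers receive.
Demand in terms of Ps becomes Qd = 1444 − 8(Ps − 51) = 1852 - 8Ps. Setting this equal to supply: 1852 - 8Ps = -392 + 9Ps, so Ps = 132.
Buyers pay Pb = 132 − 51 = 81; Q' = -392 + 9·132 = 796.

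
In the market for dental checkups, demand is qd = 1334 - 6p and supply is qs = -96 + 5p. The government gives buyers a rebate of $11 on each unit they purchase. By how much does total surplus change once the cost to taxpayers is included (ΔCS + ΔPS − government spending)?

Net change in total surplus = -$165

Pre-subsidy: 1334 - 6p = -96 + 5p gives p* = 130, q* = 554.
With the rebate, buyers effectively pay pb = ps − 11, where ps is the price sellers receive.
Demand in terms of ps becomes qd = 1334 − 6(ps − 11) = 1400 - 6ps. Setting this equal to supply: 1400 - 6ps = -96 + 5ps, so ps = 136.
Buyers pay pb = 136 − 11 = 125; q' = -96 + 5·136 = 584.
ΔCS = ½(554 + 584)(130 − 125) = 2845; ΔPS = ½(554 + 584)(136 − 130) = 3414.
Government spending = 11 × 584 = 6424.
Net change = 2845 + 3414 − 6424 = -165. The loss equals the DWL triangle ½·11·30.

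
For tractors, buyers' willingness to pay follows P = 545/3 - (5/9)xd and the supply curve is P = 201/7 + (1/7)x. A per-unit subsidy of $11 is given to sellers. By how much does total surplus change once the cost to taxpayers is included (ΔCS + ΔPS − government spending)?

Net change in total surplus = -$86.625

Pre-subsidy: 545/3 - (5/9)x = 201/7 + (1/7)x gives x* = 219 and P* = 60.
With the subsidy, sellers receive Ps = Pb + 11 for each unit, where Pb is the price buyers pay.
On the curves, Pb = 545/3 - (5/9)x and Ps = 201/7 + (1/7)x; the wedge Ps − Pb = 11 gives 201/7 + (1/7)x − (545/3 - (5/9)x) = 11, so x' = 234.75.
Then Pb = 545/3 − (5/9)·234.75 = 51.25 and Ps = 201/7 + (1/7)·234.75 = 62.25.
ΔCS = ½(219 + 234.75)(60 − 51.25) = 1985.15625; ΔPS = ½(219 + 234.75)(62.25 − 60) = 510.46875.
Government spending = 11 × 234.75 = 2582.25.
Net change = 1985.15625 + 510.46875 − 2582.25 = -86.625. The loss equals the DWL triangle ½·11·15.75.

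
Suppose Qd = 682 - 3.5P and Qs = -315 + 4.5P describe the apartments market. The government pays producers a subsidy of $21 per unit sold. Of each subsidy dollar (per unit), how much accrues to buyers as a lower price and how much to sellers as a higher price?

Buyers gain $11.8125 per unit; sellers gain $9.1875 per unit

Pre-subsidy: 682 - 3.5P = -315 + 4.5P gives P* = 124.625, Q* = 245.8125.
With the subsidy, sellers receive Ps = Pb + 21 for each unit, where Pb is the price buyers pay.
Supply in terms of Pb becomes Qs = -315 + 4.5(Pb + 21) = -220.5 + 4.5Pb. Setting this equal to demand: 682 - 3.5Pb = -220.5 + 4.5Pb, so Pb = 112.8125.
Sellers receive Ps = 112.8125 + 21 = 133.8125; Q' = 682 − 3.5·112.8125 = 287.15625.
Buyers' price falls by P* − Pb = 124.625 − 112.8125 = 11.8125; sellers' price rises by Ps − P* = 133.8125 − 124.625 = 9.1875.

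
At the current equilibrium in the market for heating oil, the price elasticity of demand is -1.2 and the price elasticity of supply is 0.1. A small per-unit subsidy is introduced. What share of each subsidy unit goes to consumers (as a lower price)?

Consumer share = 1/13

For a small subsidy around the equilibrium, the benefit split depends on the relative slopes, which at a point are proportional to the elasticities.
Buyer share = εs/(εs + |εd|) = 0.1/(0.1 + 1.2) = 1/13; seller share = |εd|/(εs + |εd|) = 12/13.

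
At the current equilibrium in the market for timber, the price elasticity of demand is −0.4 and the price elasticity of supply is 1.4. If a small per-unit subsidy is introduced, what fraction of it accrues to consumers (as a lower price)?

For a small subsidy around the equilibrium, the benefit split depends on the relative slopes, which at a point are proportional to the elasticities.
Buyer share = εs/(εs + |εd|) = 1.4/(1.4 + 0.4) = 7/9; seller share = |εd|/(εs + |εd|) = 2/9.

Consumer share = 7/9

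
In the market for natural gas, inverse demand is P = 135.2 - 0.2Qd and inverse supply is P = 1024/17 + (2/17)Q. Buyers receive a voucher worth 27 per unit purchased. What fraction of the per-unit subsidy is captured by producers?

Producer share = 10/27

Pre-subsidy: 135.2 - 0.2Q = 1024/17 + (2/17)Q gives Q* = 236 and P* = 88.
With the rebate, buyers effectively pay Pb = Ps − 27, where Ps is the price sellers receive.
On the curves, Pb = 135.2 - 0.2Q and Ps = 1024/17 + (2/17)Q; the wedge Ps − Pb = 27 gives 1024/17 + (2/17)Q − (135.2 - 0.2Q) = 27, so Q' = 321.
Then Pb = 135.2 − 0.2·321 = 71 and Ps = 1024/17 + (2/17)·321 = 98.
Buyers' price falls by P* − Pb = 88 − 71 = 17; sellers' price rises by Ps − P* = 98 − 88 = 10.
So producers capture 10/27 = 10/27 of each unit of subsidy.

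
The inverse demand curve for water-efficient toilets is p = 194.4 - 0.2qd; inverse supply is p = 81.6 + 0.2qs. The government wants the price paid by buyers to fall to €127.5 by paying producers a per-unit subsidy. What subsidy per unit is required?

At a buyer price of 127.5, quantity demanded is 972 − 5·127.5 = 334.5.
Sellers supply 334.5 only when they receive ps = 81.6 + 0.2·334.5 = 148.5.
s = ps − pb = 148.5 − 127.5 = 21.

Required subsidy s = €21 per unit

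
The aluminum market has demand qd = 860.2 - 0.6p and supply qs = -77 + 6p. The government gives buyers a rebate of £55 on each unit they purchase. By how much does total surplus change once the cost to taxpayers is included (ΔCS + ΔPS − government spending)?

Pre-subsidy: 860.2 - 0.6p = -77 + 6p gives p* = 142, q* = 775.
With the rebate, buyers effectively pay pb = ps − 55, where ps is the price sellers receive.
Demand in terms of ps becomes qd = 860.2 − 0.6(ps − 55) = 893.2 - 0.6ps. Setting this equal to supply: 893.2 - 0.6ps = -77 + 6ps, so ps = 147.
Buyers pay pb = 147 − 55 = 92; q' = -77 + 6·147 = 805.
ΔCS = ½(775 + 805)(142 − 92) = 39500; ΔPS = ½(775 + 805)(147 − 142) = 3950.
Government spending = 55 × 805 = 44275.
Net change = 39500 + 3950 − 44275 = -825. The loss equals the DWL triangle ½·55·30.

Net change in total surplus = -£825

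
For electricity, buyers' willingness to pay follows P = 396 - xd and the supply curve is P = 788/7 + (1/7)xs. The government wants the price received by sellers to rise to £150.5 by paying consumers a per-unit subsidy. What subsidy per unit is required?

At a seller price of 150.5, quantity supplied is -788 + 7·150.5 = 265.5.
Buyers absorb 265.5 only when they pay Pb = 396 − 1·265.5 = 130.5.
s = Ps − Pb = 150.5 − 130.5 = 20.

Required subsidy s = £20 per unit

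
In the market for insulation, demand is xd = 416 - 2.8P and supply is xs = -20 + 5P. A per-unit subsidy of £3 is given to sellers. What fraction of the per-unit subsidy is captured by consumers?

Pre-subsidy: 416 - 2.8P = -20 + 5P gives P* = 2180/39, x* = 10120/39.
With the subsidy, sellers receive Ps = Pb + 3 for each unit, where Pb is the price buyers pay.
Supply in terms of Pb becomes xs = -20 + 5(Pb + 3) = -5 + 5Pb. Setting this equal to demand: 416 - 2.8Pb = -5 + 5Pb, so Pb = 2105/39.
Sellers receive Ps = 2105/39 + 3 = 2222/39; x' = 416 − 2.8·(2105/39) = 10330/39.
Buyers' price falls by P* − Pb = 2180/39 − 2105/39 = 25/13; sellers' price rises by Ps − P* = 2222/39 − 2180/39 = 14/13.
So consumers capture (25/13)/3 = 25/39 of each unit of subsidy.

Consumer share = 25/39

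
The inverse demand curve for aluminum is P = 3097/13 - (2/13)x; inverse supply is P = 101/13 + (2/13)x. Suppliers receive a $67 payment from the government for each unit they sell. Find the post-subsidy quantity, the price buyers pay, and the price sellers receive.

x' = 966.75; buyers pay $89.5; sellers receive $156.5

Pre-subsidy: 3097/13 - (2/13)x = 101/13 + (2/13)x gives x* = 749 and P* = 123.
With the subsidy, sellers receive Ps = Pb + 67 for each unit, where Pb is the price buyers pay.
On the curves, Pb = 3097/13 - (2/13)x and Ps = 101/13 + (2/13)x; the wedge Ps − Pb = 67 gives 101/13 + (2/13)x − (3097/13 - (2/13)x) = 67, so x' = 966.75.
Then Pb = 3097/13 − (2/13)·966.75 = 89.5 and Ps = 101/13 + (2/13)·966.75 = 156.5.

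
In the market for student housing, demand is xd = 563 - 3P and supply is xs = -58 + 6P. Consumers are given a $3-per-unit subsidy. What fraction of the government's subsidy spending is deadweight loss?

DWL / government spending = 3/362

Pre-subsidy: 563 - 3P = -58 + 6P gives P* = 69, x* = 356.
With the rebate, buyers effectively pay Pb = Ps − 3, where Ps is the price sellers receive.
Demand in terms of Ps becomes xd = 563 − 3(Ps − 3) = 572 - 3Ps. Setting this equal to supply: 572 - 3Ps = -58 + 6Ps, so Ps = 70.
Buyers pay Pb = 70 − 3 = 67; x' = -58 + 6·70 = 362.
ΔCS = ½(356 + 362)(69 − 67) = 718; ΔPS = ½(356 + 362)(70 − 69) = 359.
Government spending = 3 × 362 = 1086.
DWL = ½ × 3 × (362 − 356) = 9; fraction = 9 / 1086 = 3/362.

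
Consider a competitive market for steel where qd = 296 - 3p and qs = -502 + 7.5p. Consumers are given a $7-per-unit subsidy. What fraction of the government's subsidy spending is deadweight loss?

DWL / government spending = 15/166

Pre-subsidy: 296 - 3p = -502 + 7.5p gives p* = 76, q* = 68.
With the rebate, buyers effectively pay pb = ps − 7, where ps is the price sellers receive.
Demand in terms of ps becomes qd = 296 − 3(ps − 7) = 317 - 3ps. Setting this equal to supply: 317 - 3ps = -502 + 7.5ps, so ps = 78.
Buyers pay pb = 78 − 7 = 71; q' = -502 + 7.5·78 = 83.
ΔCS = ½(68 + 83)(76 − 71) = 377.5; ΔPS = ½(68 + 83)(78 − 76) = 151.
Government spending = 7 × 83 = 581.
DWL = ½ × 7 × (83 − 68) = 52.5; fraction = 52.5 / 581 = 15/166.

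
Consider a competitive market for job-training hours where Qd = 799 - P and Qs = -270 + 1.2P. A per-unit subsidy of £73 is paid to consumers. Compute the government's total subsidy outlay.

Government cost = 283386/11

Pre-subsidy: 799 - P = -270 + 1.2P gives P* = 5345/11, Q* = 3444/11.
With the rebate, buyers effectively pay Pb = Ps − 73, where Ps is the price sellers receive.
Demand in terms of Ps becomes Qd = 799 − 1(Ps − 73) = 872 - Ps. Setting this equal to supply: 872 - Ps = -270 + 1.2Ps, so Ps = 5710/11.
Buyers pay Pb = 5710/11 − 73 = 4907/11; Q' = -270 + 1.2·(5710/11) = 3882/11.
Government outlay = subsidy × quantity = 73 × 3882/11 = 283386/11.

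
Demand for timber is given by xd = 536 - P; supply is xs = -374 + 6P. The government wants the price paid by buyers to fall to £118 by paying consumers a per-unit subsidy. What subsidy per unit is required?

At a buyer price of 118, quantity demanded is 536 − 1·118 = 418.
Sellers supply 418 only when they receive Ps with -374 + 6·Ps = 418, i.e. Ps = 132.
s = Ps − Pb = 132 − 118 = 14.

Required subsidy s = £14 per unit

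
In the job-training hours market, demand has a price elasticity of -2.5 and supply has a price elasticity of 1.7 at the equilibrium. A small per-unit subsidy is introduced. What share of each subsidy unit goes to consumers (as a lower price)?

Consumer share = 17/42

For a small subsidy around the equilibrium, the benefit split depends on the relative slopes, which at a point are proportional to the elasticities.
Buyer share = εs/(εs + |εd|) = 1.7/(1.7 + 2.5) = 17/42; seller share = |εd|/(εs + |εd|) = 25/42.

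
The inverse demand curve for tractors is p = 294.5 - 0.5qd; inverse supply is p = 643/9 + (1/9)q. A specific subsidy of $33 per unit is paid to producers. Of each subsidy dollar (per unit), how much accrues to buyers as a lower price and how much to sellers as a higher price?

Buyers gain $27 per unit; sellers gain $6 per unit

Pre-subsidy: 294.5 - 0.5q = 643/9 + (1/9)q gives q* = 365 and p* = 112.
With the subsidy, sellers receive ps = pb + 33 for each unit, where pb is the price buyers pay.
On the curves, pb = 294.5 - 0.5q and ps = 643/9 + (1/9)q; the wedge ps − pb = 33 gives 643/9 + (1/9)q − (294.5 - 0.5q) = 33, so q' = 419.
Then pb = 294.5 − 0.5·419 = 85 and ps = 643/9 + (1/9)·419 = 118.
Buyers' price falls by p* − pb = 112 − 85 = 27; sellers' price rises by ps − p* = 118 − 112 = 6.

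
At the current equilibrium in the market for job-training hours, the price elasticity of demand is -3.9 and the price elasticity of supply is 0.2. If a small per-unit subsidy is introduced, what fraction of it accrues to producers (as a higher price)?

Producer share = 39/41

For a small subsidy around the equilibrium, the benefit split depends on the relative slopes, which at a point are proportional to the elasticities.
Buyer share = εs/(εs + |εd|) = 0.2/(0.2 + 3.9) = 2/41; seller share = |εd|/(εs + |εd|) = 39/41.
So producers capture 39/41 of the subsidy.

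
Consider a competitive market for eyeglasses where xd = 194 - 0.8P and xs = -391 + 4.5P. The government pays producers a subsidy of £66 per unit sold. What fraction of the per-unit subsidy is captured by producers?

Pre-subsidy: 194 - 0.8P = -391 + 4.5P gives P* = 5850/53, x* = 5602/53.
With the subsidy, sellers receive Ps = Pb + 66 for each unit, where Pb is the price buyers pay.
Supply in terms of Pb becomes xs = -391 + 4.5(Pb + 66) = -94 + 4.5Pb. Setting this equal to demand: 194 - 0.8Pb = -94 + 4.5Pb, so Pb = 2880/53.
Sellers receive Ps = 2880/53 + 66 = 6378/53; x' = 194 − 0.8·(2880/53) = 7978/53.
Buyers' price falls by P* − Pb = 5850/53 − 2880/53 = 2970/53; sellers' price rises by Ps − P* = 6378/53 − 5850/53 = 528/53.
So producers capture (528/53)/66 = 8/53 of each unit of subsidy.

Producer share = 8/53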